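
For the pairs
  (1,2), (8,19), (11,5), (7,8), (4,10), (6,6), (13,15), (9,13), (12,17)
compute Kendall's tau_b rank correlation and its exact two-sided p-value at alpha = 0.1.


Step 1: Enumerate the 36 unordered pairs (i,j) with i<j and classify each by sign(x_j-x_i) * sign(y_j-y_i).
  (1,2):dx=+7,dy=+17->C; (1,3):dx=+10,dy=+3->C; (1,4):dx=+6,dy=+6->C; (1,5):dx=+3,dy=+8->C
  (1,6):dx=+5,dy=+4->C; (1,7):dx=+12,dy=+13->C; (1,8):dx=+8,dy=+11->C; (1,9):dx=+11,dy=+15->C
  (2,3):dx=+3,dy=-14->D; (2,4):dx=-1,dy=-11->C; (2,5):dx=-4,dy=-9->C; (2,6):dx=-2,dy=-13->C
  (2,7):dx=+5,dy=-4->D; (2,8):dx=+1,dy=-6->D; (2,9):dx=+4,dy=-2->D; (3,4):dx=-4,dy=+3->D
  (3,5):dx=-7,dy=+5->D; (3,6):dx=-5,dy=+1->D; (3,7):dx=+2,dy=+10->C; (3,8):dx=-2,dy=+8->D
  (3,9):dx=+1,dy=+12->C; (4,5):dx=-3,dy=+2->D; (4,6):dx=-1,dy=-2->C; (4,7):dx=+6,dy=+7->C
  (4,8):dx=+2,dy=+5->C; (4,9):dx=+5,dy=+9->C; (5,6):dx=+2,dy=-4->D; (5,7):dx=+9,dy=+5->C
  (5,8):dx=+5,dy=+3->C; (5,9):dx=+8,dy=+7->C; (6,7):dx=+7,dy=+9->C; (6,8):dx=+3,dy=+7->C
  (6,9):dx=+6,dy=+11->C; (7,8):dx=-4,dy=-2->C; (7,9):dx=-1,dy=+2->D; (8,9):dx=+3,dy=+4->C
Step 2: C = 25, D = 11, total pairs = 36.
Step 3: tau = (C - D)/(n(n-1)/2) = (25 - 11)/36 = 0.388889.
Step 4: Exact two-sided p-value (enumerate n! = 362880 permutations of y under H0): p = 0.180181.
Step 5: alpha = 0.1. fail to reject H0.

tau_b = 0.3889 (C=25, D=11), p = 0.180181, fail to reject H0.


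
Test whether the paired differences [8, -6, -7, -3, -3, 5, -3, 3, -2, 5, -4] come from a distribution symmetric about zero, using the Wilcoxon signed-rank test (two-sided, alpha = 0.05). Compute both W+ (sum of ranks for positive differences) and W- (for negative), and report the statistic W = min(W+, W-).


Step 1: Drop any zero differences (none here) and take |d_i|.
|d| = [8, 6, 7, 3, 3, 5, 3, 3, 2, 5, 4]
Step 2: Midrank |d_i| (ties get averaged ranks).
ranks: |8|->11, |6|->9, |7|->10, |3|->3.5, |3|->3.5, |5|->7.5, |3|->3.5, |3|->3.5, |2|->1, |5|->7.5, |4|->6
Step 3: Attach original signs; sum ranks with positive sign and with negative sign.
W+ = 11 + 7.5 + 3.5 + 7.5 = 29.5
W- = 9 + 10 + 3.5 + 3.5 + 3.5 + 1 + 6 = 36.5
(Check: W+ + W- = 66 should equal n(n+1)/2 = 66.)
Step 4: Test statistic W = min(W+, W-) = 29.5.
Step 5: Ties in |d|, so use the tie-corrected normal approximation.
        E[W] = n(n+1)/4 = 11*12/4 = 33.
        Tie groups: |d|=3 (t=4), |d|=5 (t=2); sum(t^3 - t) = 66.
        Var[W] = n(n+1)(2n+1)/24 - sum(t^3-t)/48 = 3036/24 - 66/48 = 125.125.
        z = (W - E[W]) / sqrt(Var[W]) = (29.5 - 33) / 11.1859 = -0.3129.
        Two-sided p = 2*Phi(z) = 0.754362.
Step 6: alpha = 0.05. fail to reject H0.

W+ = 29.5, W- = 36.5, W = min = 29.5, p = 0.754362, fail to reject H0.


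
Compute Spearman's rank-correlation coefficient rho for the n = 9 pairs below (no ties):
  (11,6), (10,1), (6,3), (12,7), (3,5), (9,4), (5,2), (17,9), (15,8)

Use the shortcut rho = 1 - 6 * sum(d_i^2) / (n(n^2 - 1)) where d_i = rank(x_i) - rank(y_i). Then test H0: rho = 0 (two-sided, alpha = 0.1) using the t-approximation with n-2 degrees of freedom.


Step 1: Rank x and y separately (midranks; no ties here).
rank(x): 11->6, 10->5, 6->3, 12->7, 3->1, 9->4, 5->2, 17->9, 15->8
rank(y): 6->6, 1->1, 3->3, 7->7, 5->5, 4->4, 2->2, 9->9, 8->8
Step 2: d_i = R_x(i) - R_y(i); compute d_i^2.
  (6-6)^2=0, (5-1)^2=16, (3-3)^2=0, (7-7)^2=0, (1-5)^2=16, (4-4)^2=0, (2-2)^2=0, (9-9)^2=0, (8-8)^2=0
sum(d^2) = 32.
Step 3: rho = 1 - 6*32 / (9*(9^2 - 1)) = 1 - 192/720 = 0.733333.
Step 4: Under H0, t = rho * sqrt((n-2)/(1-rho^2)) = 2.8538 ~ t(7).
Step 5: Two-sided p-value from the t-distribution with 7 df = 0.024554.
Step 6: alpha = 0.1. reject H0.

rho = 0.7333, p = 0.024554, reject H0 at alpha = 0.1.


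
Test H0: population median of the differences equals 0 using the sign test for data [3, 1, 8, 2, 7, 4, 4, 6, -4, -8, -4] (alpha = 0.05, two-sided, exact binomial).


Step 1: Discard zero differences. Original n = 11; n_eff = number of nonzero differences = 11.
Nonzero differences (with sign): +3, +1, +8, +2, +7, +4, +4, +6, -4, -8, -4
Step 2: Count signs: positive = 8, negative = 3.
Step 3: Under H0: P(positive) = 0.5, so the number of positives S ~ Bin(11, 0.5).
Step 4: Two-sided exact p-value = sum of Bin(11,0.5) probabilities at or below the observed probability = 0.226562.
Step 5: alpha = 0.05. fail to reject H0.

n_eff = 11, pos = 8, neg = 3, p = 0.226562, fail to reject H0.


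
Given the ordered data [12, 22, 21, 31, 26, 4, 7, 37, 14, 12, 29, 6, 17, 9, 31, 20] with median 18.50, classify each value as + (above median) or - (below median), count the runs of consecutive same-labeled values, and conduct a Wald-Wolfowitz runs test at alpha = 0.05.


Step 1: Compute median = 18.50; label A = above, B = below.
Labels in order: BAAAABBABBABBBAA  (n_A = 8, n_B = 8)
Step 2: Count runs R = 8.
Step 3: Under H0 (random ordering), E[R] = 2*n_A*n_B/(n_A+n_B) + 1 = 2*8*8/16 + 1 = 9.0000.
        Var[R] = 2*n_A*n_B*(2*n_A*n_B - n_A - n_B) / ((n_A+n_B)^2 * (n_A+n_B-1)) = 14336/3840 = 3.7333.
        SD[R] = 1.9322.
Step 4: Continuity-corrected z = (R + 0.5 - E[R]) / SD[R] = (8 + 0.5 - 9.0000) / 1.9322 = -0.2588.
Step 5: Two-sided p-value via normal approximation = 2*(1 - Phi(|z|)) = 0.795809.
Step 6: alpha = 0.05. fail to reject H0.

R = 8, z = -0.2588, p = 0.795809, fail to reject H0.


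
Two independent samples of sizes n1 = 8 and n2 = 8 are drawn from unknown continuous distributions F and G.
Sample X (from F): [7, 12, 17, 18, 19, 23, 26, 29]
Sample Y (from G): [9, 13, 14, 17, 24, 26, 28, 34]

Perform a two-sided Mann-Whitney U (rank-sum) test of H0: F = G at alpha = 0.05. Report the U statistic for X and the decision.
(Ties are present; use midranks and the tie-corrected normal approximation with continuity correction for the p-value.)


Step 1: Combine and sort all 16 observations; assign midranks.
sorted (value, group): (7,X), (9,Y), (12,X), (13,Y), (14,Y), (17,X), (17,Y), (18,X), (19,X), (23,X), (24,Y), (26,X), (26,Y), (28,Y), (29,X), (34,Y)
ranks: 7->1, 9->2, 12->3, 13->4, 14->5, 17->6.5, 17->6.5, 18->8, 19->9, 23->10, 24->11, 26->12.5, 26->12.5, 28->14, 29->15, 34->16
Step 2: Rank sum for X: R1 = 1 + 3 + 6.5 + 8 + 9 + 10 + 12.5 + 15 = 65.
Step 3: U_X = R1 - n1(n1+1)/2 = 65 - 8*9/2 = 65 - 36 = 29.
       U_Y = n1*n2 - U_X = 64 - 29 = 35.
Step 4: Ties are present, so use the tie-corrected normal approximation (with continuity correction) for the p-value.
Step 5: p-value = 0.792597; compare to alpha = 0.05. fail to reject H0.

U_X = 29, p = 0.792597, fail to reject H0 at alpha = 0.05.


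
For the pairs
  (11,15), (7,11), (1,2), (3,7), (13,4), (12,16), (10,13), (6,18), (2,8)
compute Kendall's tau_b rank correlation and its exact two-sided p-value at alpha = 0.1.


Step 1: Enumerate the 36 unordered pairs (i,j) with i<j and classify each by sign(x_j-x_i) * sign(y_j-y_i).
  (1,2):dx=-4,dy=-4->C; (1,3):dx=-10,dy=-13->C; (1,4):dx=-8,dy=-8->C; (1,5):dx=+2,dy=-11->D
  (1,6):dx=+1,dy=+1->C; (1,7):dx=-1,dy=-2->C; (1,8):dx=-5,dy=+3->D; (1,9):dx=-9,dy=-7->C
  (2,3):dx=-6,dy=-9->C; (2,4):dx=-4,dy=-4->C; (2,5):dx=+6,dy=-7->D; (2,6):dx=+5,dy=+5->C
  (2,7):dx=+3,dy=+2->C; (2,8):dx=-1,dy=+7->D; (2,9):dx=-5,dy=-3->C; (3,4):dx=+2,dy=+5->C
  (3,5):dx=+12,dy=+2->C; (3,6):dx=+11,dy=+14->C; (3,7):dx=+9,dy=+11->C; (3,8):dx=+5,dy=+16->C
  (3,9):dx=+1,dy=+6->C; (4,5):dx=+10,dy=-3->D; (4,6):dx=+9,dy=+9->C; (4,7):dx=+7,dy=+6->C
  (4,8):dx=+3,dy=+11->C; (4,9):dx=-1,dy=+1->D; (5,6):dx=-1,dy=+12->D; (5,7):dx=-3,dy=+9->D
  (5,8):dx=-7,dy=+14->D; (5,9):dx=-11,dy=+4->D; (6,7):dx=-2,dy=-3->C; (6,8):dx=-6,dy=+2->D
  (6,9):dx=-10,dy=-8->C; (7,8):dx=-4,dy=+5->D; (7,9):dx=-8,dy=-5->C; (8,9):dx=-4,dy=-10->C
Step 2: C = 24, D = 12, total pairs = 36.
Step 3: tau = (C - D)/(n(n-1)/2) = (24 - 12)/36 = 0.333333.
Step 4: Exact two-sided p-value (enumerate n! = 362880 permutations of y under H0): p = 0.259518.
Step 5: alpha = 0.1. fail to reject H0.

tau_b = 0.3333 (C=24, D=12), p = 0.259518, fail to reject H0.


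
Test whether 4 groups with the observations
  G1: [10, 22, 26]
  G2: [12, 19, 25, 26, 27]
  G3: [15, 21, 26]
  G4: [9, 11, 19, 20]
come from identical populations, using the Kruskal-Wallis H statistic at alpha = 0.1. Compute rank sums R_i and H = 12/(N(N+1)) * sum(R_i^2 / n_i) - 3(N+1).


Step 1: Combine all N = 15 observations and assign midranks.
sorted (value, group, rank): (9,G4,1), (10,G1,2), (11,G4,3), (12,G2,4), (15,G3,5), (19,G2,6.5), (19,G4,6.5), (20,G4,8), (21,G3,9), (22,G1,10), (25,G2,11), (26,G1,13), (26,G2,13), (26,G3,13), (27,G2,15)
Step 2: Sum ranks within each group.
R_1 = 25 (n_1 = 3)
R_2 = 49.5 (n_2 = 5)
R_3 = 27 (n_3 = 3)
R_4 = 18.5 (n_4 = 4)
Step 3: H = 12/(N(N+1)) * sum(R_i^2/n_i) - 3(N+1)
     = 12/(15*16) * (25^2/3 + 49.5^2/5 + 27^2/3 + 18.5^2/4) - 3*16
     = 0.050000 * 1026.95 - 48
     = 3.347292.
Step 4: Ties present; correction factor C = 1 - 30/(15^3 - 15) = 0.991071. Corrected H = 3.347292 / 0.991071 = 3.377447.
Step 5: Under H0, H ~ chi^2(3); p-value = 0.337008.
Step 6: alpha = 0.1. fail to reject H0.

H = 3.3774, df = 3, p = 0.337008, fail to reject H0.


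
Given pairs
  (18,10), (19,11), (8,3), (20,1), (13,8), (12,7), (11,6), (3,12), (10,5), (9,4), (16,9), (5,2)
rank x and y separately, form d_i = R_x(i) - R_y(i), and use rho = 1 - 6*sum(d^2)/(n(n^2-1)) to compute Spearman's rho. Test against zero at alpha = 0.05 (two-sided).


Step 1: Rank x and y separately (midranks; no ties here).
rank(x): 18->10, 19->11, 8->3, 20->12, 13->8, 12->7, 11->6, 3->1, 10->5, 9->4, 16->9, 5->2
rank(y): 10->10, 11->11, 3->3, 1->1, 8->8, 7->7, 6->6, 12->12, 5->5, 4->4, 9->9, 2->2
Step 2: d_i = R_x(i) - R_y(i); compute d_i^2.
  (10-10)^2=0, (11-11)^2=0, (3-3)^2=0, (12-1)^2=121, (8-8)^2=0, (7-7)^2=0, (6-6)^2=0, (1-12)^2=121, (5-5)^2=0, (4-4)^2=0, (9-9)^2=0, (2-2)^2=0
sum(d^2) = 242.
Step 3: rho = 1 - 6*242 / (12*(12^2 - 1)) = 1 - 1452/1716 = 0.153846.
Step 4: Under H0, t = rho * sqrt((n-2)/(1-rho^2)) = 0.4924 ~ t(10).
Step 5: Two-sided p-value from the t-distribution with 10 df = 0.633091.
Step 6: alpha = 0.05. fail to reject H0.

rho = 0.1538, p = 0.633091, fail to reject H0 at alpha = 0.05.


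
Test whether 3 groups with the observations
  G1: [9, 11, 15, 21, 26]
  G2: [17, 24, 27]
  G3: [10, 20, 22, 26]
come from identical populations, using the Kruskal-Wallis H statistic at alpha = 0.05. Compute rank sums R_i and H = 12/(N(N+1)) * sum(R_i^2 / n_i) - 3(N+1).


Step 1: Combine all N = 12 observations and assign midranks.
sorted (value, group, rank): (9,G1,1), (10,G3,2), (11,G1,3), (15,G1,4), (17,G2,5), (20,G3,6), (21,G1,7), (22,G3,8), (24,G2,9), (26,G1,10.5), (26,G3,10.5), (27,G2,12)
Step 2: Sum ranks within each group.
R_1 = 25.5 (n_1 = 5)
R_2 = 26 (n_2 = 3)
R_3 = 26.5 (n_3 = 4)
Step 3: H = 12/(N(N+1)) * sum(R_i^2/n_i) - 3(N+1)
     = 12/(12*13) * (25.5^2/5 + 26^2/3 + 26.5^2/4) - 3*13
     = 0.076923 * 530.946 - 39
     = 1.841987.
Step 4: Ties present; correction factor C = 1 - 6/(12^3 - 12) = 0.996503. Corrected H = 1.841987 / 0.996503 = 1.848450.
Step 5: Under H0, H ~ chi^2(2); p-value = 0.396839.
Step 6: alpha = 0.05. fail to reject H0.

H = 1.8485, df = 2, p = 0.396839, fail to reject H0.


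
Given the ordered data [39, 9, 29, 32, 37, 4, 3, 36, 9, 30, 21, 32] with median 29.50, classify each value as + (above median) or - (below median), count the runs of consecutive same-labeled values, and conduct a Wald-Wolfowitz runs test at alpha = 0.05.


Step 1: Compute median = 29.50; label A = above, B = below.
Labels in order: ABBAABBABABA  (n_A = 6, n_B = 6)
Step 2: Count runs R = 9.
Step 3: Under H0 (random ordering), E[R] = 2*n_A*n_B/(n_A+n_B) + 1 = 2*6*6/12 + 1 = 7.0000.
        Var[R] = 2*n_A*n_B*(2*n_A*n_B - n_A - n_B) / ((n_A+n_B)^2 * (n_A+n_B-1)) = 4320/1584 = 2.7273.
        SD[R] = 1.6514.
Step 4: Continuity-corrected z = (R - 0.5 - E[R]) / SD[R] = (9 - 0.5 - 7.0000) / 1.6514 = 0.9083.
Step 5: Two-sided p-value via normal approximation = 2*(1 - Phi(|z|)) = 0.363722.
Step 6: alpha = 0.05. fail to reject H0.

R = 9, z = 0.9083, p = 0.363722, fail to reject H0.


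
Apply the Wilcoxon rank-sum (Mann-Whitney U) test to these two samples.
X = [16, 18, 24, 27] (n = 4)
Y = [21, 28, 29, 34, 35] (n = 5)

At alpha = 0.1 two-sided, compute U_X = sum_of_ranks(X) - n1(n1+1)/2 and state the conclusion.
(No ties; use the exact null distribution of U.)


Step 1: Combine and sort all 9 observations; assign midranks.
sorted (value, group): (16,X), (18,X), (21,Y), (24,X), (27,X), (28,Y), (29,Y), (34,Y), (35,Y)
ranks: 16->1, 18->2, 21->3, 24->4, 27->5, 28->6, 29->7, 34->8, 35->9
Step 2: Rank sum for X: R1 = 1 + 2 + 4 + 5 = 12.
Step 3: U_X = R1 - n1(n1+1)/2 = 12 - 4*5/2 = 12 - 10 = 2.
       U_Y = n1*n2 - U_X = 20 - 2 = 18.
Step 4: No ties, so the exact null distribution of U (based on enumerating the C(9,4) = 126 equally likely rank assignments) gives the two-sided p-value.
Step 5: p-value = 0.063492; compare to alpha = 0.1. reject H0.

U_X = 2, p = 0.063492, reject H0 at alpha = 0.1.


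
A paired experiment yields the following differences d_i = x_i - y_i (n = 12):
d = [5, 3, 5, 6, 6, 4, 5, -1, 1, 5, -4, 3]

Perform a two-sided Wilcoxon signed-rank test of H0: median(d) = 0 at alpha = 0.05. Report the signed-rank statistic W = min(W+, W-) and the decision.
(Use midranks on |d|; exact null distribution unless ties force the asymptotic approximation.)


Step 1: Drop any zero differences (none here) and take |d_i|.
|d| = [5, 3, 5, 6, 6, 4, 5, 1, 1, 5, 4, 3]
Step 2: Midrank |d_i| (ties get averaged ranks).
ranks: |5|->8.5, |3|->3.5, |5|->8.5, |6|->11.5, |6|->11.5, |4|->5.5, |5|->8.5, |1|->1.5, |1|->1.5, |5|->8.5, |4|->5.5, |3|->3.5
Step 3: Attach original signs; sum ranks with positive sign and with negative sign.
W+ = 8.5 + 3.5 + 8.5 + 11.5 + 11.5 + 5.5 + 8.5 + 1.5 + 8.5 + 3.5 = 71
W- = 1.5 + 5.5 = 7
(Check: W+ + W- = 78 should equal n(n+1)/2 = 78.)
Step 4: Test statistic W = min(W+, W-) = 7.
Step 5: Ties in |d|, so use the tie-corrected normal approximation.
        E[W] = n(n+1)/4 = 12*13/4 = 39.
        Tie groups: |d|=1 (t=2), |d|=3 (t=2), |d|=4 (t=2), |d|=5 (t=4), |d|=6 (t=2); sum(t^3 - t) = 84.
        Var[W] = n(n+1)(2n+1)/24 - sum(t^3-t)/48 = 3900/24 - 84/48 = 160.75.
        z = (W - E[W]) / sqrt(Var[W]) = (7 - 39) / 12.6787 = -2.5239.
        Two-sided p = 2*Phi(z) = 0.011606.
Step 6: alpha = 0.05. reject H0.

W+ = 71, W- = 7, W = min = 7, p = 0.011606, reject H0.


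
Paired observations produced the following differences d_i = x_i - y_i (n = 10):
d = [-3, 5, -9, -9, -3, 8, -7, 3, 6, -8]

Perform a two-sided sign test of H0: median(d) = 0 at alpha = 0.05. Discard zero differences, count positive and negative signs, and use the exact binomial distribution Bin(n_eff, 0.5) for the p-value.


Step 1: Discard zero differences. Original n = 10; n_eff = number of nonzero differences = 10.
Nonzero differences (with sign): -3, +5, -9, -9, -3, +8, -7, +3, +6, -8
Step 2: Count signs: positive = 4, negative = 6.
Step 3: Under H0: P(positive) = 0.5, so the number of positives S ~ Bin(10, 0.5).
Step 4: Two-sided exact p-value = sum of Bin(10,0.5) probabilities at or below the observed probability = 0.753906.
Step 5: alpha = 0.05. fail to reject H0.

n_eff = 10, pos = 4, neg = 6, p = 0.753906, fail to reject H0.


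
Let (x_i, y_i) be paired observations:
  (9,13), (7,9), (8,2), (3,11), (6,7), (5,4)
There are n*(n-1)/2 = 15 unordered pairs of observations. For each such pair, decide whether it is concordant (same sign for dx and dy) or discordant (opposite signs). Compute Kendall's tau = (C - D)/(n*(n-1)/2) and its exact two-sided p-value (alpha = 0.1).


Step 1: Enumerate the 15 unordered pairs (i,j) with i<j and classify each by sign(x_j-x_i) * sign(y_j-y_i).
  (1,2):dx=-2,dy=-4->C; (1,3):dx=-1,dy=-11->C; (1,4):dx=-6,dy=-2->C; (1,5):dx=-3,dy=-6->C
  (1,6):dx=-4,dy=-9->C; (2,3):dx=+1,dy=-7->D; (2,4):dx=-4,dy=+2->D; (2,5):dx=-1,dy=-2->C
  (2,6):dx=-2,dy=-5->C; (3,4):dx=-5,dy=+9->D; (3,5):dx=-2,dy=+5->D; (3,6):dx=-3,dy=+2->D
  (4,5):dx=+3,dy=-4->D; (4,6):dx=+2,dy=-7->D; (5,6):dx=-1,dy=-3->C
Step 2: C = 8, D = 7, total pairs = 15.
Step 3: tau = (C - D)/(n(n-1)/2) = (8 - 7)/15 = 0.066667.
Step 4: Exact two-sided p-value (enumerate n! = 720 permutations of y under H0): p = 1.000000.
Step 5: alpha = 0.1. fail to reject H0.

tau_b = 0.0667 (C=8, D=7), p = 1.000000, fail to reject H0.


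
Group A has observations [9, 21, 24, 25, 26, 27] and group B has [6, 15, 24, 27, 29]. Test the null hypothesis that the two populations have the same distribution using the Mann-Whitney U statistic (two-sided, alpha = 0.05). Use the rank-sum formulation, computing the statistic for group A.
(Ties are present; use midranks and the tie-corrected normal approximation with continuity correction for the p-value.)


Step 1: Combine and sort all 11 observations; assign midranks.
sorted (value, group): (6,Y), (9,X), (15,Y), (21,X), (24,X), (24,Y), (25,X), (26,X), (27,X), (27,Y), (29,Y)
ranks: 6->1, 9->2, 15->3, 21->4, 24->5.5, 24->5.5, 25->7, 26->8, 27->9.5, 27->9.5, 29->11
Step 2: Rank sum for X: R1 = 2 + 4 + 5.5 + 7 + 8 + 9.5 = 36.
Step 3: U_X = R1 - n1(n1+1)/2 = 36 - 6*7/2 = 36 - 21 = 15.
       U_Y = n1*n2 - U_X = 30 - 15 = 15.
Step 4: Ties are present, so use the tie-corrected normal approximation (with continuity correction) for the p-value.
Step 5: p-value = 1.000000; compare to alpha = 0.05. fail to reject H0.

U_X = 15, p = 1.000000, fail to reject H0 at alpha = 0.05.


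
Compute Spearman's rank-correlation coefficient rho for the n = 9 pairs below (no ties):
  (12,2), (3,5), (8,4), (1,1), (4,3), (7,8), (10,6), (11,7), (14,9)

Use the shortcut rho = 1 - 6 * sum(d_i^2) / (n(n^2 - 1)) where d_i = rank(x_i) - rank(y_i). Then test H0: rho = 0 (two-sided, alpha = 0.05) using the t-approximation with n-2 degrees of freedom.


Step 1: Rank x and y separately (midranks; no ties here).
rank(x): 12->8, 3->2, 8->5, 1->1, 4->3, 7->4, 10->6, 11->7, 14->9
rank(y): 2->2, 5->5, 4->4, 1->1, 3->3, 8->8, 6->6, 7->7, 9->9
Step 2: d_i = R_x(i) - R_y(i); compute d_i^2.
  (8-2)^2=36, (2-5)^2=9, (5-4)^2=1, (1-1)^2=0, (3-3)^2=0, (4-8)^2=16, (6-6)^2=0, (7-7)^2=0, (9-9)^2=0
sum(d^2) = 62.
Step 3: rho = 1 - 6*62 / (9*(9^2 - 1)) = 1 - 372/720 = 0.483333.
Step 4: Under H0, t = rho * sqrt((n-2)/(1-rho^2)) = 1.4607 ~ t(7).
Step 5: Two-sided p-value from the t-distribution with 7 df = 0.187470.
Step 6: alpha = 0.05. fail to reject H0.

rho = 0.4833, p = 0.187470, fail to reject H0 at alpha = 0.05.


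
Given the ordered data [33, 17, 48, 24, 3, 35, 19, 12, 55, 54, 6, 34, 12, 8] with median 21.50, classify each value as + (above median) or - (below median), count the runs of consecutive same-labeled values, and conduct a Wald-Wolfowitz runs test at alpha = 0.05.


Step 1: Compute median = 21.50; label A = above, B = below.
Labels in order: ABAABABBAABABB  (n_A = 7, n_B = 7)
Step 2: Count runs R = 10.
Step 3: Under H0 (random ordering), E[R] = 2*n_A*n_B/(n_A+n_B) + 1 = 2*7*7/14 + 1 = 8.0000.
        Var[R] = 2*n_A*n_B*(2*n_A*n_B - n_A - n_B) / ((n_A+n_B)^2 * (n_A+n_B-1)) = 8232/2548 = 3.2308.
        SD[R] = 1.7974.
Step 4: Continuity-corrected z = (R - 0.5 - E[R]) / SD[R] = (10 - 0.5 - 8.0000) / 1.7974 = 0.8345.
Step 5: Two-sided p-value via normal approximation = 2*(1 - Phi(|z|)) = 0.403986.
Step 6: alpha = 0.05. fail to reject H0.

R = 10, z = 0.8345, p = 0.403986, fail to reject H0.


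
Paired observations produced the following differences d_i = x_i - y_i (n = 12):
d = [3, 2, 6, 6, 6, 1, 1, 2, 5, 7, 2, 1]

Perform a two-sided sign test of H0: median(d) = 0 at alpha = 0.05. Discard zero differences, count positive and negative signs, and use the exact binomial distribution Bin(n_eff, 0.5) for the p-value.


Step 1: Discard zero differences. Original n = 12; n_eff = number of nonzero differences = 12.
Nonzero differences (with sign): +3, +2, +6, +6, +6, +1, +1, +2, +5, +7, +2, +1
Step 2: Count signs: positive = 12, negative = 0.
Step 3: Under H0: P(positive) = 0.5, so the number of positives S ~ Bin(12, 0.5).
Step 4: Two-sided exact p-value = sum of Bin(12,0.5) probabilities at or below the observed probability = 0.000488.
Step 5: alpha = 0.05. reject H0.

n_eff = 12, pos = 12, neg = 0, p = 0.000488, reject H0.


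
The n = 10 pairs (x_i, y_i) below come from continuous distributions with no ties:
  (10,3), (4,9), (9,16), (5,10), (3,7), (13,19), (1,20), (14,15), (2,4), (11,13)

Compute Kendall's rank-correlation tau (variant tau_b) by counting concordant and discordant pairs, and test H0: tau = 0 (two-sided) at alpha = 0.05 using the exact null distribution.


Step 1: Enumerate the 45 unordered pairs (i,j) with i<j and classify each by sign(x_j-x_i) * sign(y_j-y_i).
  (1,2):dx=-6,dy=+6->D; (1,3):dx=-1,dy=+13->D; (1,4):dx=-5,dy=+7->D; (1,5):dx=-7,dy=+4->D
  (1,6):dx=+3,dy=+16->C; (1,7):dx=-9,dy=+17->D; (1,8):dx=+4,dy=+12->C; (1,9):dx=-8,dy=+1->D
  (1,10):dx=+1,dy=+10->C; (2,3):dx=+5,dy=+7->C; (2,4):dx=+1,dy=+1->C; (2,5):dx=-1,dy=-2->C
  (2,6):dx=+9,dy=+10->C; (2,7):dx=-3,dy=+11->D; (2,8):dx=+10,dy=+6->C; (2,9):dx=-2,dy=-5->C
  (2,10):dx=+7,dy=+4->C; (3,4):dx=-4,dy=-6->C; (3,5):dx=-6,dy=-9->C; (3,6):dx=+4,dy=+3->C
  (3,7):dx=-8,dy=+4->D; (3,8):dx=+5,dy=-1->D; (3,9):dx=-7,dy=-12->C; (3,10):dx=+2,dy=-3->D
  (4,5):dx=-2,dy=-3->C; (4,6):dx=+8,dy=+9->C; (4,7):dx=-4,dy=+10->D; (4,8):dx=+9,dy=+5->C
  (4,9):dx=-3,dy=-6->C; (4,10):dx=+6,dy=+3->C; (5,6):dx=+10,dy=+12->C; (5,7):dx=-2,dy=+13->D
  (5,8):dx=+11,dy=+8->C; (5,9):dx=-1,dy=-3->C; (5,10):dx=+8,dy=+6->C; (6,7):dx=-12,dy=+1->D
  (6,8):dx=+1,dy=-4->D; (6,9):dx=-11,dy=-15->C; (6,10):dx=-2,dy=-6->C; (7,8):dx=+13,dy=-5->D
  (7,9):dx=+1,dy=-16->D; (7,10):dx=+10,dy=-7->D; (8,9):dx=-12,dy=-11->C; (8,10):dx=-3,dy=-2->C
  (9,10):dx=+9,dy=+9->C
Step 2: C = 28, D = 17, total pairs = 45.
Step 3: tau = (C - D)/(n(n-1)/2) = (28 - 17)/45 = 0.244444.
Step 4: Exact two-sided p-value (enumerate n! = 3628800 permutations of y under H0): p = 0.380720.
Step 5: alpha = 0.05. fail to reject H0.

tau_b = 0.2444 (C=28, D=17), p = 0.380720, fail to reject H0.


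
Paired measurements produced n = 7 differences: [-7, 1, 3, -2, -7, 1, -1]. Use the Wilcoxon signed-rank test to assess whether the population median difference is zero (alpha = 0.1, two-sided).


Step 1: Drop any zero differences (none here) and take |d_i|.
|d| = [7, 1, 3, 2, 7, 1, 1]
Step 2: Midrank |d_i| (ties get averaged ranks).
ranks: |7|->6.5, |1|->2, |3|->5, |2|->4, |7|->6.5, |1|->2, |1|->2
Step 3: Attach original signs; sum ranks with positive sign and with negative sign.
W+ = 2 + 5 + 2 = 9
W- = 6.5 + 4 + 6.5 + 2 = 19
(Check: W+ + W- = 28 should equal n(n+1)/2 = 28.)
Step 4: Test statistic W = min(W+, W-) = 9.
Step 5: Ties in |d|, so use the tie-corrected normal approximation.
        E[W] = n(n+1)/4 = 7*8/4 = 14.
        Tie groups: |d|=1 (t=3), |d|=7 (t=2); sum(t^3 - t) = 30.
        Var[W] = n(n+1)(2n+1)/24 - sum(t^3-t)/48 = 840/24 - 30/48 = 34.375.
        z = (W - E[W]) / sqrt(Var[W]) = (9 - 14) / 5.8630 = -0.8528.
        Two-sided p = 2*Phi(z) = 0.393769.
Step 6: alpha = 0.1. fail to reject H0.

W+ = 9, W- = 19, W = min = 9, p = 0.393769, fail to reject H0.


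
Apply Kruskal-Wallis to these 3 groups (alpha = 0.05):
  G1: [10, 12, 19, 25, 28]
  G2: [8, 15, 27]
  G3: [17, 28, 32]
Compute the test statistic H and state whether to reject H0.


Step 1: Combine all N = 11 observations and assign midranks.
sorted (value, group, rank): (8,G2,1), (10,G1,2), (12,G1,3), (15,G2,4), (17,G3,5), (19,G1,6), (25,G1,7), (27,G2,8), (28,G1,9.5), (28,G3,9.5), (32,G3,11)
Step 2: Sum ranks within each group.
R_1 = 27.5 (n_1 = 5)
R_2 = 13 (n_2 = 3)
R_3 = 25.5 (n_3 = 3)
Step 3: H = 12/(N(N+1)) * sum(R_i^2/n_i) - 3(N+1)
     = 12/(11*12) * (27.5^2/5 + 13^2/3 + 25.5^2/3) - 3*12
     = 0.090909 * 424.333 - 36
     = 2.575758.
Step 4: Ties present; correction factor C = 1 - 6/(11^3 - 11) = 0.995455. Corrected H = 2.575758 / 0.995455 = 2.587519.
Step 5: Under H0, H ~ chi^2(2); p-value = 0.274238.
Step 6: alpha = 0.05. fail to reject H0.

H = 2.5875, df = 2, p = 0.274238, fail to reject H0.


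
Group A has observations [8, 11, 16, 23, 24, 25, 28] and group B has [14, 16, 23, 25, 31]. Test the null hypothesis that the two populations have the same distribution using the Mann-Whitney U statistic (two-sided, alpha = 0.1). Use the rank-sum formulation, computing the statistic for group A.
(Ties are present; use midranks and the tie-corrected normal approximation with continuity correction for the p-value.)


Step 1: Combine and sort all 12 observations; assign midranks.
sorted (value, group): (8,X), (11,X), (14,Y), (16,X), (16,Y), (23,X), (23,Y), (24,X), (25,X), (25,Y), (28,X), (31,Y)
ranks: 8->1, 11->2, 14->3, 16->4.5, 16->4.5, 23->6.5, 23->6.5, 24->8, 25->9.5, 25->9.5, 28->11, 31->12
Step 2: Rank sum for X: R1 = 1 + 2 + 4.5 + 6.5 + 8 + 9.5 + 11 = 42.5.
Step 3: U_X = R1 - n1(n1+1)/2 = 42.5 - 7*8/2 = 42.5 - 28 = 14.5.
       U_Y = n1*n2 - U_X = 35 - 14.5 = 20.5.
Step 4: Ties are present, so use the tie-corrected normal approximation (with continuity correction) for the p-value.
Step 5: p-value = 0.683167; compare to alpha = 0.1. fail to reject H0.

U_X = 14.5, p = 0.683167, fail to reject H0 at alpha = 0.1.


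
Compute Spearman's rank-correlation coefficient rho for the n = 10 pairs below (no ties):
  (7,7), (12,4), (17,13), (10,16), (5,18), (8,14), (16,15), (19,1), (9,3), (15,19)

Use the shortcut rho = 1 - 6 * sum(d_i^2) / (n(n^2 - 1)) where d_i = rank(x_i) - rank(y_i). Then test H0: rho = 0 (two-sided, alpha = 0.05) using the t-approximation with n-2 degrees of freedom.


Step 1: Rank x and y separately (midranks; no ties here).
rank(x): 7->2, 12->6, 17->9, 10->5, 5->1, 8->3, 16->8, 19->10, 9->4, 15->7
rank(y): 7->4, 4->3, 13->5, 16->8, 18->9, 14->6, 15->7, 1->1, 3->2, 19->10
Step 2: d_i = R_x(i) - R_y(i); compute d_i^2.
  (2-4)^2=4, (6-3)^2=9, (9-5)^2=16, (5-8)^2=9, (1-9)^2=64, (3-6)^2=9, (8-7)^2=1, (10-1)^2=81, (4-2)^2=4, (7-10)^2=9
sum(d^2) = 206.
Step 3: rho = 1 - 6*206 / (10*(10^2 - 1)) = 1 - 1236/990 = -0.248485.
Step 4: Under H0, t = rho * sqrt((n-2)/(1-rho^2)) = -0.7256 ~ t(8).
Step 5: Two-sided p-value from the t-distribution with 8 df = 0.488776.
Step 6: alpha = 0.05. fail to reject H0.

rho = -0.2485, p = 0.488776, fail to reject H0 at alpha = 0.05.


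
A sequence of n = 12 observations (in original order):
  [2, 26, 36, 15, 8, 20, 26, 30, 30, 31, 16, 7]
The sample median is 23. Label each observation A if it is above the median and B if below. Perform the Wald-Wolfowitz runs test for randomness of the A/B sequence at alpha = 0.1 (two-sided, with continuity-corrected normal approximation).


Step 1: Compute median = 23; label A = above, B = below.
Labels in order: BAABBBAAAABB  (n_A = 6, n_B = 6)
Step 2: Count runs R = 5.
Step 3: Under H0 (random ordering), E[R] = 2*n_A*n_B/(n_A+n_B) + 1 = 2*6*6/12 + 1 = 7.0000.
        Var[R] = 2*n_A*n_B*(2*n_A*n_B - n_A - n_B) / ((n_A+n_B)^2 * (n_A+n_B-1)) = 4320/1584 = 2.7273.
        SD[R] = 1.6514.
Step 4: Continuity-corrected z = (R + 0.5 - E[R]) / SD[R] = (5 + 0.5 - 7.0000) / 1.6514 = -0.9083.
Step 5: Two-sided p-value via normal approximation = 2*(1 - Phi(|z|)) = 0.363722.
Step 6: alpha = 0.1. fail to reject H0.

R = 5, z = -0.9083, p = 0.363722, fail to reject H0.


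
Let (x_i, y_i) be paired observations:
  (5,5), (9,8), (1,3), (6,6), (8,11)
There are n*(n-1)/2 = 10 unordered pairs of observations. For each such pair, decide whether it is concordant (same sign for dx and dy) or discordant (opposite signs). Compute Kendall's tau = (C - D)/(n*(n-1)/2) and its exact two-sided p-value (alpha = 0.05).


Step 1: Enumerate the 10 unordered pairs (i,j) with i<j and classify each by sign(x_j-x_i) * sign(y_j-y_i).
  (1,2):dx=+4,dy=+3->C; (1,3):dx=-4,dy=-2->C; (1,4):dx=+1,dy=+1->C; (1,5):dx=+3,dy=+6->C
  (2,3):dx=-8,dy=-5->C; (2,4):dx=-3,dy=-2->C; (2,5):dx=-1,dy=+3->D; (3,4):dx=+5,dy=+3->C
  (3,5):dx=+7,dy=+8->C; (4,5):dx=+2,dy=+5->C
Step 2: C = 9, D = 1, total pairs = 10.
Step 3: tau = (C - D)/(n(n-1)/2) = (9 - 1)/10 = 0.800000.
Step 4: Exact two-sided p-value (enumerate n! = 120 permutations of y under H0): p = 0.083333.
Step 5: alpha = 0.05. fail to reject H0.

tau_b = 0.8000 (C=9, D=1), p = 0.083333, fail to reject H0.


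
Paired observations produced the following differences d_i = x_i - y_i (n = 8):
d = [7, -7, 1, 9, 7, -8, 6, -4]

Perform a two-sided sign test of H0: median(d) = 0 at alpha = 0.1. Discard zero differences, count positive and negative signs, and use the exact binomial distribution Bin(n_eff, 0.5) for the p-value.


Step 1: Discard zero differences. Original n = 8; n_eff = number of nonzero differences = 8.
Nonzero differences (with sign): +7, -7, +1, +9, +7, -8, +6, -4
Step 2: Count signs: positive = 5, negative = 3.
Step 3: Under H0: P(positive) = 0.5, so the number of positives S ~ Bin(8, 0.5).
Step 4: Two-sided exact p-value = sum of Bin(8,0.5) probabilities at or below the observed probability = 0.726562.
Step 5: alpha = 0.1. fail to reject H0.

n_eff = 8, pos = 5, neg = 3, p = 0.726562, fail to reject H0.


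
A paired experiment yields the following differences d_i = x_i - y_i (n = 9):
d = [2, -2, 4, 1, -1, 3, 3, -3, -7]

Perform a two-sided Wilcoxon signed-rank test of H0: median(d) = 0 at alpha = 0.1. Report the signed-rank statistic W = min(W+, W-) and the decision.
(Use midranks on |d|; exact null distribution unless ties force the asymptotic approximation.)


Step 1: Drop any zero differences (none here) and take |d_i|.
|d| = [2, 2, 4, 1, 1, 3, 3, 3, 7]
Step 2: Midrank |d_i| (ties get averaged ranks).
ranks: |2|->3.5, |2|->3.5, |4|->8, |1|->1.5, |1|->1.5, |3|->6, |3|->6, |3|->6, |7|->9
Step 3: Attach original signs; sum ranks with positive sign and with negative sign.
W+ = 3.5 + 8 + 1.5 + 6 + 6 = 25
W- = 3.5 + 1.5 + 6 + 9 = 20
(Check: W+ + W- = 45 should equal n(n+1)/2 = 45.)
Step 4: Test statistic W = min(W+, W-) = 20.
Step 5: Ties in |d|, so use the tie-corrected normal approximation.
        E[W] = n(n+1)/4 = 9*10/4 = 22.5.
        Tie groups: |d|=1 (t=2), |d|=2 (t=2), |d|=3 (t=3); sum(t^3 - t) = 36.
        Var[W] = n(n+1)(2n+1)/24 - sum(t^3-t)/48 = 1710/24 - 36/48 = 70.5.
        z = (W - E[W]) / sqrt(Var[W]) = (20 - 22.5) / 8.3964 = -0.2977.
        Two-sided p = 2*Phi(z) = 0.765897.
Step 6: alpha = 0.1. fail to reject H0.

W+ = 25, W- = 20, W = min = 20, p = 0.765897, fail to reject H0.


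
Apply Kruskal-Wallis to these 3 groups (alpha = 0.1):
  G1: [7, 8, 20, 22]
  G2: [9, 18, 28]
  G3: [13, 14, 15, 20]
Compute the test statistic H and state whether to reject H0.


Step 1: Combine all N = 11 observations and assign midranks.
sorted (value, group, rank): (7,G1,1), (8,G1,2), (9,G2,3), (13,G3,4), (14,G3,5), (15,G3,6), (18,G2,7), (20,G1,8.5), (20,G3,8.5), (22,G1,10), (28,G2,11)
Step 2: Sum ranks within each group.
R_1 = 21.5 (n_1 = 4)
R_2 = 21 (n_2 = 3)
R_3 = 23.5 (n_3 = 4)
Step 3: H = 12/(N(N+1)) * sum(R_i^2/n_i) - 3(N+1)
     = 12/(11*12) * (21.5^2/4 + 21^2/3 + 23.5^2/4) - 3*12
     = 0.090909 * 400.625 - 36
     = 0.420455.
Step 4: Ties present; correction factor C = 1 - 6/(11^3 - 11) = 0.995455. Corrected H = 0.420455 / 0.995455 = 0.422374.
Step 5: Under H0, H ~ chi^2(2); p-value = 0.809622.
Step 6: alpha = 0.1. fail to reject H0.

H = 0.4224, df = 2, p = 0.809622, fail to reject H0.


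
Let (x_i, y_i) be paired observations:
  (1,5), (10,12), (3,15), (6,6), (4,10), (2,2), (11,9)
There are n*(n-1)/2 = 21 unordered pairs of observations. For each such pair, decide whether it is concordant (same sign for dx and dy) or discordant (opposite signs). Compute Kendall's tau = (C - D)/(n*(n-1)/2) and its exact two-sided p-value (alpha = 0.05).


Step 1: Enumerate the 21 unordered pairs (i,j) with i<j and classify each by sign(x_j-x_i) * sign(y_j-y_i).
  (1,2):dx=+9,dy=+7->C; (1,3):dx=+2,dy=+10->C; (1,4):dx=+5,dy=+1->C; (1,5):dx=+3,dy=+5->C
  (1,6):dx=+1,dy=-3->D; (1,7):dx=+10,dy=+4->C; (2,3):dx=-7,dy=+3->D; (2,4):dx=-4,dy=-6->C
  (2,5):dx=-6,dy=-2->C; (2,6):dx=-8,dy=-10->C; (2,7):dx=+1,dy=-3->D; (3,4):dx=+3,dy=-9->D
  (3,5):dx=+1,dy=-5->D; (3,6):dx=-1,dy=-13->C; (3,7):dx=+8,dy=-6->D; (4,5):dx=-2,dy=+4->D
  (4,6):dx=-4,dy=-4->C; (4,7):dx=+5,dy=+3->C; (5,6):dx=-2,dy=-8->C; (5,7):dx=+7,dy=-1->D
  (6,7):dx=+9,dy=+7->C
Step 2: C = 13, D = 8, total pairs = 21.
Step 3: tau = (C - D)/(n(n-1)/2) = (13 - 8)/21 = 0.238095.
Step 4: Exact two-sided p-value (enumerate n! = 5040 permutations of y under H0): p = 0.561905.
Step 5: alpha = 0.05. fail to reject H0.

tau_b = 0.2381 (C=13, D=8), p = 0.561905, fail to reject H0.


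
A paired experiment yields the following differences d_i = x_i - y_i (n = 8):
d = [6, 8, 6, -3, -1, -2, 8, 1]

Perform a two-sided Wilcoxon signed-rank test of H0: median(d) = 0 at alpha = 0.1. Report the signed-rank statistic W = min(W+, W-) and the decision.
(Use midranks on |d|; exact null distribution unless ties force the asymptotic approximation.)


Step 1: Drop any zero differences (none here) and take |d_i|.
|d| = [6, 8, 6, 3, 1, 2, 8, 1]
Step 2: Midrank |d_i| (ties get averaged ranks).
ranks: |6|->5.5, |8|->7.5, |6|->5.5, |3|->4, |1|->1.5, |2|->3, |8|->7.5, |1|->1.5
Step 3: Attach original signs; sum ranks with positive sign and with negative sign.
W+ = 5.5 + 7.5 + 5.5 + 7.5 + 1.5 = 27.5
W- = 4 + 1.5 + 3 = 8.5
(Check: W+ + W- = 36 should equal n(n+1)/2 = 36.)
Step 4: Test statistic W = min(W+, W-) = 8.5.
Step 5: Ties in |d|, so use the tie-corrected normal approximation.
        E[W] = n(n+1)/4 = 8*9/4 = 18.
        Tie groups: |d|=1 (t=2), |d|=6 (t=2), |d|=8 (t=2); sum(t^3 - t) = 18.
        Var[W] = n(n+1)(2n+1)/24 - sum(t^3-t)/48 = 1224/24 - 18/48 = 50.625.
        z = (W - E[W]) / sqrt(Var[W]) = (8.5 - 18) / 7.1151 = -1.3352.
        Two-sided p = 2*Phi(z) = 0.181816.
Step 6: alpha = 0.1. fail to reject H0.

W+ = 27.5, W- = 8.5, W = min = 8.5, p = 0.181816, fail to reject H0.


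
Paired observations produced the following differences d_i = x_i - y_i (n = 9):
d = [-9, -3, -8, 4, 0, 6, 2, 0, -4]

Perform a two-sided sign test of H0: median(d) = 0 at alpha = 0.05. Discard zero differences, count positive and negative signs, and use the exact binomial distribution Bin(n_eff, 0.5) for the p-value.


Step 1: Discard zero differences. Original n = 9; n_eff = number of nonzero differences = 7.
Nonzero differences (with sign): -9, -3, -8, +4, +6, +2, -4
Step 2: Count signs: positive = 3, negative = 4.
Step 3: Under H0: P(positive) = 0.5, so the number of positives S ~ Bin(7, 0.5).
Step 4: Two-sided exact p-value = sum of Bin(7,0.5) probabilities at or below the observed probability = 1.000000.
Step 5: alpha = 0.05. fail to reject H0.

n_eff = 7, pos = 3, neg = 4, p = 1.000000, fail to reject H0.


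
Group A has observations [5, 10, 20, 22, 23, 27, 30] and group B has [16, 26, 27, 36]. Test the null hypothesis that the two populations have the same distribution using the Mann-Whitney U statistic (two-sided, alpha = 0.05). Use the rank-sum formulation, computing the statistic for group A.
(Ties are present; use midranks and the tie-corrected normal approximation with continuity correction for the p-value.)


Step 1: Combine and sort all 11 observations; assign midranks.
sorted (value, group): (5,X), (10,X), (16,Y), (20,X), (22,X), (23,X), (26,Y), (27,X), (27,Y), (30,X), (36,Y)
ranks: 5->1, 10->2, 16->3, 20->4, 22->5, 23->6, 26->7, 27->8.5, 27->8.5, 30->10, 36->11
Step 2: Rank sum for X: R1 = 1 + 2 + 4 + 5 + 6 + 8.5 + 10 = 36.5.
Step 3: U_X = R1 - n1(n1+1)/2 = 36.5 - 7*8/2 = 36.5 - 28 = 8.5.
       U_Y = n1*n2 - U_X = 28 - 8.5 = 19.5.
Step 4: Ties are present, so use the tie-corrected normal approximation (with continuity correction) for the p-value.
Step 5: p-value = 0.343605; compare to alpha = 0.05. fail to reject H0.

U_X = 8.5, p = 0.343605, fail to reject H0 at alpha = 0.05.


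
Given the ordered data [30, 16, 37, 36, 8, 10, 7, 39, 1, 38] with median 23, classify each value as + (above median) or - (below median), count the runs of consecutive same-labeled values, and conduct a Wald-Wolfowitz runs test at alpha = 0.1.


Step 1: Compute median = 23; label A = above, B = below.
Labels in order: ABAABBBABA  (n_A = 5, n_B = 5)
Step 2: Count runs R = 7.
Step 3: Under H0 (random ordering), E[R] = 2*n_A*n_B/(n_A+n_B) + 1 = 2*5*5/10 + 1 = 6.0000.
        Var[R] = 2*n_A*n_B*(2*n_A*n_B - n_A - n_B) / ((n_A+n_B)^2 * (n_A+n_B-1)) = 2000/900 = 2.2222.
        SD[R] = 1.4907.
Step 4: Continuity-corrected z = (R - 0.5 - E[R]) / SD[R] = (7 - 0.5 - 6.0000) / 1.4907 = 0.3354.
Step 5: Two-sided p-value via normal approximation = 2*(1 - Phi(|z|)) = 0.737316.
Step 6: alpha = 0.1. fail to reject H0.

R = 7, z = 0.3354, p = 0.737316, fail to reject H0.


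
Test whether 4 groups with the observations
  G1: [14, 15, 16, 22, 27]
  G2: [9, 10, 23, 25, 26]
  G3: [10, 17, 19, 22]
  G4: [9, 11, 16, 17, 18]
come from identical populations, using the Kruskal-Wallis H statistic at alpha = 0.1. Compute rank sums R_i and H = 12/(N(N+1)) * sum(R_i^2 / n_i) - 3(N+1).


Step 1: Combine all N = 19 observations and assign midranks.
sorted (value, group, rank): (9,G2,1.5), (9,G4,1.5), (10,G2,3.5), (10,G3,3.5), (11,G4,5), (14,G1,6), (15,G1,7), (16,G1,8.5), (16,G4,8.5), (17,G3,10.5), (17,G4,10.5), (18,G4,12), (19,G3,13), (22,G1,14.5), (22,G3,14.5), (23,G2,16), (25,G2,17), (26,G2,18), (27,G1,19)
Step 2: Sum ranks within each group.
R_1 = 55 (n_1 = 5)
R_2 = 56 (n_2 = 5)
R_3 = 41.5 (n_3 = 4)
R_4 = 37.5 (n_4 = 5)
Step 3: H = 12/(N(N+1)) * sum(R_i^2/n_i) - 3(N+1)
     = 12/(19*20) * (55^2/5 + 56^2/5 + 41.5^2/4 + 37.5^2/5) - 3*20
     = 0.031579 * 1944.01 - 60
     = 1.389868.
Step 4: Ties present; correction factor C = 1 - 30/(19^3 - 19) = 0.995614. Corrected H = 1.389868 / 0.995614 = 1.395991.
Step 5: Under H0, H ~ chi^2(3); p-value = 0.706475.
Step 6: alpha = 0.1. fail to reject H0.

H = 1.3960, df = 3, p = 0.706475, fail to reject H0.


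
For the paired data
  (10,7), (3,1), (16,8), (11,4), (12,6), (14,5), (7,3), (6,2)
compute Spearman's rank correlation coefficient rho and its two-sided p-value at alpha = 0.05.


Step 1: Rank x and y separately (midranks; no ties here).
rank(x): 10->4, 3->1, 16->8, 11->5, 12->6, 14->7, 7->3, 6->2
rank(y): 7->7, 1->1, 8->8, 4->4, 6->6, 5->5, 3->3, 2->2
Step 2: d_i = R_x(i) - R_y(i); compute d_i^2.
  (4-7)^2=9, (1-1)^2=0, (8-8)^2=0, (5-4)^2=1, (6-6)^2=0, (7-5)^2=4, (3-3)^2=0, (2-2)^2=0
sum(d^2) = 14.
Step 3: rho = 1 - 6*14 / (8*(8^2 - 1)) = 1 - 84/504 = 0.833333.
Step 4: Under H0, t = rho * sqrt((n-2)/(1-rho^2)) = 3.6927 ~ t(6).
Step 5: Two-sided p-value from the t-distribution with 6 df = 0.010176.
Step 6: alpha = 0.05. reject H0.

rho = 0.8333, p = 0.010176, reject H0 at alpha = 0.05.


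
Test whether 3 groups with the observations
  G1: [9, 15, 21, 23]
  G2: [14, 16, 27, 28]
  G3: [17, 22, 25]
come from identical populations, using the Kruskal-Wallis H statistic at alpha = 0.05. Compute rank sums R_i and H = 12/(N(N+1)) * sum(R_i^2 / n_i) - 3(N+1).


Step 1: Combine all N = 11 observations and assign midranks.
sorted (value, group, rank): (9,G1,1), (14,G2,2), (15,G1,3), (16,G2,4), (17,G3,5), (21,G1,6), (22,G3,7), (23,G1,8), (25,G3,9), (27,G2,10), (28,G2,11)
Step 2: Sum ranks within each group.
R_1 = 18 (n_1 = 4)
R_2 = 27 (n_2 = 4)
R_3 = 21 (n_3 = 3)
Step 3: H = 12/(N(N+1)) * sum(R_i^2/n_i) - 3(N+1)
     = 12/(11*12) * (18^2/4 + 27^2/4 + 21^2/3) - 3*12
     = 0.090909 * 410.25 - 36
     = 1.295455.
Step 4: No ties, so H is used without correction.
Step 5: Under H0, H ~ chi^2(2); p-value = 0.523234.
Step 6: alpha = 0.05. fail to reject H0.

H = 1.2955, df = 2, p = 0.523234, fail to reject H0.


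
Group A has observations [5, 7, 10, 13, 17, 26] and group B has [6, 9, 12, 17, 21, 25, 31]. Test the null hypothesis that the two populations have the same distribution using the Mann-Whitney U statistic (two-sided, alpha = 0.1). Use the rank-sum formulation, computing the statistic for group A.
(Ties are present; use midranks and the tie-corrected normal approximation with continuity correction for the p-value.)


Step 1: Combine and sort all 13 observations; assign midranks.
sorted (value, group): (5,X), (6,Y), (7,X), (9,Y), (10,X), (12,Y), (13,X), (17,X), (17,Y), (21,Y), (25,Y), (26,X), (31,Y)
ranks: 5->1, 6->2, 7->3, 9->4, 10->5, 12->6, 13->7, 17->8.5, 17->8.5, 21->10, 25->11, 26->12, 31->13
Step 2: Rank sum for X: R1 = 1 + 3 + 5 + 7 + 8.5 + 12 = 36.5.
Step 3: U_X = R1 - n1(n1+1)/2 = 36.5 - 6*7/2 = 36.5 - 21 = 15.5.
       U_Y = n1*n2 - U_X = 42 - 15.5 = 26.5.
Step 4: Ties are present, so use the tie-corrected normal approximation (with continuity correction) for the p-value.
Step 5: p-value = 0.474443; compare to alpha = 0.1. fail to reject H0.

U_X = 15.5, p = 0.474443, fail to reject H0 at alpha = 0.1.
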